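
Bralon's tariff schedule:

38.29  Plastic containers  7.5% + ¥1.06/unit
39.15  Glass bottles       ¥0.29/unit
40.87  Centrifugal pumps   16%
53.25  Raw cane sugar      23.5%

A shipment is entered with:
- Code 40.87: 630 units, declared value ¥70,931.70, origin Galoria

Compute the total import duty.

¥11,349.07

Line 1 (40.87, Galoria, 630 units, ¥70,931.70):
Base rate for 40.87 is 16%.
Duty = ¥70,931.70 × 16% = ¥11,349.07.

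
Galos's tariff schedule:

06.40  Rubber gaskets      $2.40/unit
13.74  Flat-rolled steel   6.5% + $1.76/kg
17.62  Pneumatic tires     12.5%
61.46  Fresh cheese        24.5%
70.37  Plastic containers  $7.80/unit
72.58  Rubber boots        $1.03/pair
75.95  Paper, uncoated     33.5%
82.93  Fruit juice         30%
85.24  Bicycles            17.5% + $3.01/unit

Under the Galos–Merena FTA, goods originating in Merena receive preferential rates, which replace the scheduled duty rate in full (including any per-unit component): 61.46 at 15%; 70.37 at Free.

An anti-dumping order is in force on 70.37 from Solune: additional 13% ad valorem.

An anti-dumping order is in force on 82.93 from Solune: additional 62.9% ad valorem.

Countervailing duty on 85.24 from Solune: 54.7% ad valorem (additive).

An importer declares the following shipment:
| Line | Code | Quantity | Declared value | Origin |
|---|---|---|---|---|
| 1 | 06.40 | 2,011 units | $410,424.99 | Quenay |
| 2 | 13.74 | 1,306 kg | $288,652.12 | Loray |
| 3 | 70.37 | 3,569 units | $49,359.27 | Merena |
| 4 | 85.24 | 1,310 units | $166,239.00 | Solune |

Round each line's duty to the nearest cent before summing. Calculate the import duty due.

Line 1 (06.40, Quenay, 2,011 units, $410,424.99):
Base rate for 06.40 is $2.40/unit.
Duty = 2,011 × $2.40 = $4,826.40.
Line 2 (13.74, Loray, 1,306 kg, $288,652.12):
Base rate for 13.74 is 6.5% + $1.76/kg.
Duty = $288,652.12 × 6.5% + 1,306 × $1.76 = $21,060.95.
Line 3 (70.37, Merena, 3,569 units, $49,359.27):
Base rate for 70.37 is $7.80/unit.
Origin Merena qualifies under the Galos–Merena agreement and 70.37 is covered: preferential rate Free applies instead.
The additional-duty order on 70.37 targets Solune, not Merena; it does not apply.
Duty = $49,359.27 × 0% = $0.00.
Line 4 (85.24, Solune, 1,310 units, $166,239.00):
Base rate for 85.24 is 17.5% + $3.01/unit.
Additional duty on 85.24 from Solune: +54.7%. Applied ad valorem rate: 17.5% + 54.7% = 72.2%.
Duty = $166,239.00 × 72.2% + 1,310 × $3.01 = $123,967.66.
Total = $4,826.40 + $21,060.95 + $0.00 + $123,967.66 = $149,855.01.

$149,855.01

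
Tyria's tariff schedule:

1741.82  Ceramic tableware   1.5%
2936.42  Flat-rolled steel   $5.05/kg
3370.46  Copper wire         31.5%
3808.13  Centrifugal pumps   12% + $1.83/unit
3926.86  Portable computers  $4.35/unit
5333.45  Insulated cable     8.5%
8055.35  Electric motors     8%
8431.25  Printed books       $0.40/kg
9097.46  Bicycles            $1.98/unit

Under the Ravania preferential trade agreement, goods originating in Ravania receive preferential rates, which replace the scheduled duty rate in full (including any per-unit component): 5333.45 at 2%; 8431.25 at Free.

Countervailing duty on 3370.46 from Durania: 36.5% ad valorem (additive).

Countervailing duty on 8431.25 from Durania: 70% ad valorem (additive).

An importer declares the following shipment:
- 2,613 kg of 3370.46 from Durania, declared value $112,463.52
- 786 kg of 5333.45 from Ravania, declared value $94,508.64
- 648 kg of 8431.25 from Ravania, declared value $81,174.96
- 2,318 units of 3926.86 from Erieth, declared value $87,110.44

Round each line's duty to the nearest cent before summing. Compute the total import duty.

Line 1 (3370.46, Durania, 2,613 kg, $112,463.52):
Base rate for 3370.46 is 31.5%.
Additional duty on 3370.46 from Durania: +36.5%. Applied ad valorem rate: 31.5% + 36.5% = 68%.
Duty = $112,463.52 × 68% = $76,475.19.
Line 2 (5333.45, Ravania, 786 kg, $94,508.64):
Base rate for 5333.45 is 8.5%.
Origin Ravania qualifies under the Tyria–Ravania agreement and 5333.45 is covered: preferential rate 2% applies instead.
Duty = $94,508.64 × 2% = $1,890.17.
Line 3 (8431.25, Ravania, 648 kg, $81,174.96):
Base rate for 8431.25 is $0.40/kg.
Origin Ravania qualifies under the Tyria–Ravania agreement and 8431.25 is covered: preferential rate Free applies instead.
The additional-duty order on 8431.25 targets Durania, not Ravania; it does not apply.
Duty = $81,174.96 × 0% = $0.00.
Line 4 (3926.86, Erieth, 2,318 units, $87,110.44):
Base rate for 3926.86 is $4.35/unit.
Duty = 2,318 × $4.35 = $10,083.30.
Total = $76,475.19 + $1,890.17 + $0.00 + $10,083.30 = $88,448.66.

$88,448.66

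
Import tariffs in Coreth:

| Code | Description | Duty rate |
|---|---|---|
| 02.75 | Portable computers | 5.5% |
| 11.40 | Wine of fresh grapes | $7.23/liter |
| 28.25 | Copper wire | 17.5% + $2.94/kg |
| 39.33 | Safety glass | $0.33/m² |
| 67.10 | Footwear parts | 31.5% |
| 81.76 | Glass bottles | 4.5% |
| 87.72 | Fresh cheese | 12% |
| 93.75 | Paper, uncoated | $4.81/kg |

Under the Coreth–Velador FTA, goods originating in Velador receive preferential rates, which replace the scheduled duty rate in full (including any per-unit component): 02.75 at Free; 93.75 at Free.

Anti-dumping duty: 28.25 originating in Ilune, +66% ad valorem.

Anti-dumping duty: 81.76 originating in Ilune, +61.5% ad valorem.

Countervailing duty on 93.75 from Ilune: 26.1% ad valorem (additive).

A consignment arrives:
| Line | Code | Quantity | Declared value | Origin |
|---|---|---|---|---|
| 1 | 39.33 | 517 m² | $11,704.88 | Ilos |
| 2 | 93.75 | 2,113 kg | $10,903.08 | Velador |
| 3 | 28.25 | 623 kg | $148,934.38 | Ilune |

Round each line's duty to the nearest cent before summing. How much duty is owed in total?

Line 1 (39.33, Ilos, 517 m², $11,704.88):
Base rate for 39.33 is $0.33/m².
Duty = 517 × $0.33 = $170.61.
Line 2 (93.75, Velador, 2,113 kg, $10,903.08):
Base rate for 93.75 is $4.81/kg.
Origin Velador qualifies under the Coreth–Velador agreement and 93.75 is covered: preferential rate Free applies instead.
The additional-duty order on 93.75 targets Ilune, not Velador; it does not apply.
Duty = $10,903.08 × 0% = $0.00.
Line 3 (28.25, Ilune, 623 kg, $148,934.38):
Base rate for 28.25 is 17.5% + $2.94/kg.
Additional duty on 28.25 from Ilune: +66%. Applied ad valorem rate: 17.5% + 66% = 83.5%.
Duty = $148,934.38 × 83.5% + 623 × $2.94 = $126,191.83.
Total = $170.61 + $0.00 + $126,191.83 = $126,362.44.

$126,362.44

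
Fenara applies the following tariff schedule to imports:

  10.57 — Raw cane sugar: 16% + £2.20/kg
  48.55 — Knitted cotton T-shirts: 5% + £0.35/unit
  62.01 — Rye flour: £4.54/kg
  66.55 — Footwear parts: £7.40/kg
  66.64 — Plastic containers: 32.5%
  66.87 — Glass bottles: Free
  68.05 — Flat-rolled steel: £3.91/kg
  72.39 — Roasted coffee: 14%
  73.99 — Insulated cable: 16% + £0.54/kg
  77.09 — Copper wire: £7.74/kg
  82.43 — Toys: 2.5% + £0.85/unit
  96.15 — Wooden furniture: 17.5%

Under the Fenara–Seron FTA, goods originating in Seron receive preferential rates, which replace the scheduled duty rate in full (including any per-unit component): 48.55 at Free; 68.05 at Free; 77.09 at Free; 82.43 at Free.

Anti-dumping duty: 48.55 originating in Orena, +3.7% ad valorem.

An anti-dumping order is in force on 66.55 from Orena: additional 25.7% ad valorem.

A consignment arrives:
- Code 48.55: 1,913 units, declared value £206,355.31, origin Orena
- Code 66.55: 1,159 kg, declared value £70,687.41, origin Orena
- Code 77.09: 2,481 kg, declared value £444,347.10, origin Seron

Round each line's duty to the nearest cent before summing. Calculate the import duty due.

£45,365.72

Line 1 (48.55, Orena, 1,913 units, £206,355.31):
Base rate for 48.55 is 5% + £0.35/unit.
48.55 has an FTA preferential rate, but origin Orena is not Seron; base rate stands.
Additional duty on 48.55 from Orena: +3.7%. Applied ad valorem rate: 5% + 3.7% = 8.7%.
Duty = £206,355.31 × 8.7% + 1,913 × £0.35 = £18,622.46.
Line 2 (66.55, Orena, 1,159 kg, £70,687.41):
Base rate for 66.55 is £7.40/kg.
Additional duty on 66.55 from Orena: +25.7% ad valorem. Applied ad valorem rate = 25.7%.
Duty = £70,687.41 × 25.7% + 1,159 × £7.40 = £26,743.26.
Line 3 (77.09, Seron, 2,481 kg, £444,347.10):
Base rate for 77.09 is £7.74/kg.
Origin Seron qualifies under the Fenara–Seron agreement and 77.09 is covered: preferential rate Free applies instead.
Duty = £444,347.10 × 0% = £0.00.
Total = £18,622.46 + £26,743.26 + £0.00 = £45,365.72.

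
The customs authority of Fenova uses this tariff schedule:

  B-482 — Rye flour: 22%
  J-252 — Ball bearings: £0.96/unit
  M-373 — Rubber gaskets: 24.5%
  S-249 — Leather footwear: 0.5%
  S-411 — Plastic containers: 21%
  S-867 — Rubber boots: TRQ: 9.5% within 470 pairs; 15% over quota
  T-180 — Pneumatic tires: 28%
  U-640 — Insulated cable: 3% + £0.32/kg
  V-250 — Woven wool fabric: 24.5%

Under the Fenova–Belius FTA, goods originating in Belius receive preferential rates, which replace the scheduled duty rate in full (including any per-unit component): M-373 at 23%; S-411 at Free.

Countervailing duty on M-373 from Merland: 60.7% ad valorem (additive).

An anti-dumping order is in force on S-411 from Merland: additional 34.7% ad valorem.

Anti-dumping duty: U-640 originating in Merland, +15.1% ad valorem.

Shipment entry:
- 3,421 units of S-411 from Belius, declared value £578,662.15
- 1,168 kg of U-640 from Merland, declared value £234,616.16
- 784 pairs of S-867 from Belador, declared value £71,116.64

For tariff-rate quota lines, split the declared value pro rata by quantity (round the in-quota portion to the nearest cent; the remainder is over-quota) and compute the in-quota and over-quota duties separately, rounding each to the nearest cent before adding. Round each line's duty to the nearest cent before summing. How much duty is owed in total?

£51,161.92

Line 1 (S-411, Belius, 3,421 units, £578,662.15):
Base rate for S-411 is 21%.
Origin Belius qualifies under the Fenova–Belius agreement and S-411 is covered: preferential rate Free applies instead.
The additional-duty order on S-411 targets Merland, not Belius; it does not apply.
Duty = £578,662.15 × 0% = £0.00.
Line 2 (U-640, Merland, 1,168 kg, £234,616.16):
Base rate for U-640 is 3% + £0.32/kg.
Additional duty on U-640 from Merland: +15.1%. Applied ad valorem rate: 3% + 15.1% = 18.1%.
Duty = £234,616.16 × 18.1% + 1,168 × £0.32 = £42,839.28.
Line 3 (S-867, Belador, 784 pairs, £71,116.64):
Code S-867 is under a tariff-rate quota (threshold 470 pairs). In-quota: 470 pairs at 9.5%; over-quota: 314 pairs at 15%.
Pro-rata value split: in-quota = £71,116.64 × 470/784 = £42,633.70; over-quota = £71,116.64 − £42,633.70 = £28,482.94.
In-quota duty = £42,633.70 × 9.5% = £4,050.20. Over-quota duty = £28,482.94 × 15% = £4,272.44.
Line duty = £4,050.20 + £4,272.44 = £8,322.64.
Total = £0.00 + £42,839.28 + £8,322.64 = £51,161.92.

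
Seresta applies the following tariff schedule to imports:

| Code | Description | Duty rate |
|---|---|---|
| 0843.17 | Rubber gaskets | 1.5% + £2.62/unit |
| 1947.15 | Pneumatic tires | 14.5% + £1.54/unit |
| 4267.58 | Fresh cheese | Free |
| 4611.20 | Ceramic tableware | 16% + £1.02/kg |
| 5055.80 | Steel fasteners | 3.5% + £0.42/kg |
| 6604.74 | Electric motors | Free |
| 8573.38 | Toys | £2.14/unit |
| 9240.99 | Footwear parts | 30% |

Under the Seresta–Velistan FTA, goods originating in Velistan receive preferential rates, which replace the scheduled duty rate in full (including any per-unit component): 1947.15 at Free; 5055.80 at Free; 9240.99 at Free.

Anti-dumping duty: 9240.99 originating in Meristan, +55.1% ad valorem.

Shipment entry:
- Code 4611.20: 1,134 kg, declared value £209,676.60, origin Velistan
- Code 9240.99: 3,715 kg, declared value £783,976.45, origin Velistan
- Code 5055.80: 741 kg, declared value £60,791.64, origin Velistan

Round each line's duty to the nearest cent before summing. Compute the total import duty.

Line 1 (4611.20, Velistan, 1,134 kg, £209,676.60):
Base rate for 4611.20 is 16% + £1.02/kg.
Origin Velistan is the FTA partner but 4611.20 is not on the preference list; base rate stands.
Duty = £209,676.60 × 16% + 1,134 × £1.02 = £34,704.94.
Line 2 (9240.99, Velistan, 3,715 kg, £783,976.45):
Base rate for 9240.99 is 30%.
Origin Velistan qualifies under the Seresta–Velistan agreement and 9240.99 is covered: preferential rate Free applies instead.
The additional-duty order on 9240.99 targets Meristan, not Velistan; it does not apply.
Duty = £783,976.45 × 0% = £0.00.
Line 3 (5055.80, Velistan, 741 kg, £60,791.64):
Base rate for 5055.80 is 3.5% + £0.42/kg.
Origin Velistan qualifies under the Seresta–Velistan agreement and 5055.80 is covered: preferential rate Free applies instead.
Duty = £60,791.64 × 0% = £0.00.
Total = £34,704.94 + £0.00 + £0.00 = £34,704.94.

£34,704.94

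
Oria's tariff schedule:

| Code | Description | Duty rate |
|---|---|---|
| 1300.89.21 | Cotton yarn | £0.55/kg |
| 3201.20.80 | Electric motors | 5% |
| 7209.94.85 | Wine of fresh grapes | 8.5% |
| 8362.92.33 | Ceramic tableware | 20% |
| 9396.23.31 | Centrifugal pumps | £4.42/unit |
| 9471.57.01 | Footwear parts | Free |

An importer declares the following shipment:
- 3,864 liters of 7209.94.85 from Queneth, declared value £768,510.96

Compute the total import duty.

£65,323.43

Line 1 (7209.94.85, Queneth, 3,864 liters, £768,510.96):
Base rate for 7209.94.85 is 8.5%.
Duty = £768,510.96 × 8.5% = £65,323.43.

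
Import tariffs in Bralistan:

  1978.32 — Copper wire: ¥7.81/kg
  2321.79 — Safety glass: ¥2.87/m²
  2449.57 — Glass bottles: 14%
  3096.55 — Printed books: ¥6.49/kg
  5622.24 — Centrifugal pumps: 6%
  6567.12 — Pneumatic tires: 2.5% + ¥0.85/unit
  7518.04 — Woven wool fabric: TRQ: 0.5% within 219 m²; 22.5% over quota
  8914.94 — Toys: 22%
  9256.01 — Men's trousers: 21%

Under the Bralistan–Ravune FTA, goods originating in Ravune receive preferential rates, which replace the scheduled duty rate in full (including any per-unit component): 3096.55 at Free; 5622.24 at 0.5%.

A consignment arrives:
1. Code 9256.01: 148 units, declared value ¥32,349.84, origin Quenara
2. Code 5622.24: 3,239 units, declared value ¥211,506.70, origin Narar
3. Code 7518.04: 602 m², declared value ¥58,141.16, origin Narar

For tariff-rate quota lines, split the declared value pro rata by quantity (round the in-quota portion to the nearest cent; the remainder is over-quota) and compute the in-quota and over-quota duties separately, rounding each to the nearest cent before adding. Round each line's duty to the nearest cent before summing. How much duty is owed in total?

Line 1 (9256.01, Quenara, 148 units, ¥32,349.84):
Base rate for 9256.01 is 21%.
Duty = ¥32,349.84 × 21% = ¥6,793.47.
Line 2 (5622.24, Narar, 3,239 units, ¥211,506.70):
Base rate for 5622.24 is 6%.
5622.24 has an FTA preferential rate, but origin Narar is not Ravune; base rate stands.
Duty = ¥211,506.70 × 6% = ¥12,690.40.
Line 3 (7518.04, Narar, 602 m², ¥58,141.16):
Code 7518.04 is under a tariff-rate quota (threshold 219 m²). In-quota: 219 m² at 0.5%; over-quota: 383 m² at 22.5%.
Pro-rata value split: in-quota = ¥58,141.16 × 219/602 = ¥21,151.02; over-quota = ¥58,141.16 − ¥21,151.02 = ¥36,990.14.
In-quota duty = ¥21,151.02 × 0.5% = ¥105.76. Over-quota duty = ¥36,990.14 × 22.5% = ¥8,322.78.
Line duty = ¥105.76 + ¥8,322.78 = ¥8,428.54.
Total = ¥6,793.47 + ¥12,690.40 + ¥8,428.54 = ¥27,912.41.

¥27,912.41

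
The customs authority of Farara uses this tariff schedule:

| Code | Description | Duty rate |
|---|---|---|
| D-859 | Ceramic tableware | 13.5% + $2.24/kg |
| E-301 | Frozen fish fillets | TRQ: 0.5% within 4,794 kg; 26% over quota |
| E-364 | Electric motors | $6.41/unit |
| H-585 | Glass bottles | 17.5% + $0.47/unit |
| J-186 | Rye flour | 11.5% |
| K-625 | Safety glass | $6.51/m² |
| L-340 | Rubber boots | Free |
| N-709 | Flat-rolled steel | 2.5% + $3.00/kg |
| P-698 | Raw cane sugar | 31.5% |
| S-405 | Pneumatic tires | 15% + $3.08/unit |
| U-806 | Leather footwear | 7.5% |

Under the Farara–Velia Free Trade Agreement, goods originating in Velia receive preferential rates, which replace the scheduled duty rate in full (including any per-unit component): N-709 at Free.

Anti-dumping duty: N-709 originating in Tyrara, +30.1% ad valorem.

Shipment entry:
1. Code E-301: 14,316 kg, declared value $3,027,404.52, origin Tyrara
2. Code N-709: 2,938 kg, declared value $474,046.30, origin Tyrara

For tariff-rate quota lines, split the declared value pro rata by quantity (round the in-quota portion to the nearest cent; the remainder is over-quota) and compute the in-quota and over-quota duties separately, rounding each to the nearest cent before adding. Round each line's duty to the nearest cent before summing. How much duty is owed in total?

Line 1 (E-301, Tyrara, 14,316 kg, $3,027,404.52):
Code E-301 is under a tariff-rate quota (threshold 4,794 kg). In-quota: 4,794 kg at 0.5%; over-quota: 9,522 kg at 26%.
Pro-rata value split: in-quota = $3,027,404.52 × 4,794/14,316 = $1,013,787.18; over-quota = $3,027,404.52 − $1,013,787.18 = $2,013,617.34.
In-quota duty = $1,013,787.18 × 0.5% = $5,068.94. Over-quota duty = $2,013,617.34 × 26% = $523,540.51.
Line duty = $5,068.94 + $523,540.51 = $528,609.45.
Line 2 (N-709, Tyrara, 2,938 kg, $474,046.30):
Base rate for N-709 is 2.5% + $3.00/kg.
N-709 has an FTA preferential rate, but origin Tyrara is not Velia; base rate stands.
Additional duty on N-709 from Tyrara: +30.1%. Applied ad valorem rate: 2.5% + 30.1% = 32.6%.
Duty = $474,046.30 × 32.6% + 2,938 × $3.00 = $163,353.09.
Total = $528,609.45 + $163,353.09 = $691,962.54.

$691,962.54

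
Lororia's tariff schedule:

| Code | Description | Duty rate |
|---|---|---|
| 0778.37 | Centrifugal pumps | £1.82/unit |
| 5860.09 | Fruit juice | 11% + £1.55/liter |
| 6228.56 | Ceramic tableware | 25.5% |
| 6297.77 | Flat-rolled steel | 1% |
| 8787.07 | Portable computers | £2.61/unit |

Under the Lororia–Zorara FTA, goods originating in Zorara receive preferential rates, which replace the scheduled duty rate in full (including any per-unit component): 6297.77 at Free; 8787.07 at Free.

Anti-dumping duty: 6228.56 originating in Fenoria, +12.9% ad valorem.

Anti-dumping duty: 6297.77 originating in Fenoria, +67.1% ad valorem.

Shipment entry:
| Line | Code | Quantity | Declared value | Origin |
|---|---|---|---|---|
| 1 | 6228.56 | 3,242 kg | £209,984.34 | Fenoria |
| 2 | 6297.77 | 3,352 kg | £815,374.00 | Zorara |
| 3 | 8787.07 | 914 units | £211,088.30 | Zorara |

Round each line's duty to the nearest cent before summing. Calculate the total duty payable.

Line 1 (6228.56, Fenoria, 3,242 kg, £209,984.34):
Base rate for 6228.56 is 25.5%.
Additional duty on 6228.56 from Fenoria: +12.9%. Applied ad valorem rate: 25.5% + 12.9% = 38.4%.
Duty = £209,984.34 × 38.4% = £80,633.99.
Line 2 (6297.77, Zorara, 3,352 kg, £815,374.00):
Base rate for 6297.77 is 1%.
Origin Zorara qualifies under the Lororia–Zorara agreement and 6297.77 is covered: preferential rate Free applies instead.
The additional-duty order on 6297.77 targets Fenoria, not Zorara; it does not apply.
Duty = £815,374.00 × 0% = £0.00.
Line 3 (8787.07, Zorara, 914 units, £211,088.30):
Base rate for 8787.07 is £2.61/unit.
Origin Zorara qualifies under the Lororia–Zorara agreement and 8787.07 is covered: preferential rate Free applies instead.
Duty = £211,088.30 × 0% = £0.00.
Total = £80,633.99 + £0.00 + £0.00 = £80,633.99.

£80,633.99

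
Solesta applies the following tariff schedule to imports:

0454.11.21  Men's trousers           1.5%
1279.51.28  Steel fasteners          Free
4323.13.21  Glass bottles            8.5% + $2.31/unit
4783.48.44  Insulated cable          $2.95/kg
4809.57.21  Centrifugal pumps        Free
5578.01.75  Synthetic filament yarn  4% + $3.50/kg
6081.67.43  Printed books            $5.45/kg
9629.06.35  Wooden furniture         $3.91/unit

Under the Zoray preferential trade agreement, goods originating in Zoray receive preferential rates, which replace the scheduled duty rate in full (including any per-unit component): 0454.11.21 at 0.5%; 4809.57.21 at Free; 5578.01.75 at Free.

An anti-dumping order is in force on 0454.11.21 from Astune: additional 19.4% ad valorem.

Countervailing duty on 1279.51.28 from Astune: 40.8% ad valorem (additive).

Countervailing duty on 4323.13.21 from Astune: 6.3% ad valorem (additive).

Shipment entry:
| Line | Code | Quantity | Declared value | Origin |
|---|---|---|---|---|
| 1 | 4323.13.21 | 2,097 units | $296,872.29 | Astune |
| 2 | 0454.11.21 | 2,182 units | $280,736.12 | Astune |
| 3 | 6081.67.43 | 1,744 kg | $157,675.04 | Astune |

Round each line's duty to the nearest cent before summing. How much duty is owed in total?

$116,959.82

Line 1 (4323.13.21, Astune, 2,097 units, $296,872.29):
Base rate for 4323.13.21 is 8.5% + $2.31/unit.
Additional duty on 4323.13.21 from Astune: +6.3%. Applied ad valorem rate: 8.5% + 6.3% = 14.8%.
Duty = $296,872.29 × 14.8% + 2,097 × $2.31 = $48,781.17.
Line 2 (0454.11.21, Astune, 2,182 units, $280,736.12):
Base rate for 0454.11.21 is 1.5%.
0454.11.21 has an FTA preferential rate, but origin Astune is not Zoray; base rate stands.
Additional duty on 0454.11.21 from Astune: +19.4%. Applied ad valorem rate: 1.5% + 19.4% = 20.9%.
Duty = $280,736.12 × 20.9% = $58,673.85.
Line 3 (6081.67.43, Astune, 1,744 kg, $157,675.04):
Base rate for 6081.67.43 is $5.45/kg.
Duty = 1,744 × $5.45 = $9,504.80.
Total = $48,781.17 + $58,673.85 + $9,504.80 = $116,959.82.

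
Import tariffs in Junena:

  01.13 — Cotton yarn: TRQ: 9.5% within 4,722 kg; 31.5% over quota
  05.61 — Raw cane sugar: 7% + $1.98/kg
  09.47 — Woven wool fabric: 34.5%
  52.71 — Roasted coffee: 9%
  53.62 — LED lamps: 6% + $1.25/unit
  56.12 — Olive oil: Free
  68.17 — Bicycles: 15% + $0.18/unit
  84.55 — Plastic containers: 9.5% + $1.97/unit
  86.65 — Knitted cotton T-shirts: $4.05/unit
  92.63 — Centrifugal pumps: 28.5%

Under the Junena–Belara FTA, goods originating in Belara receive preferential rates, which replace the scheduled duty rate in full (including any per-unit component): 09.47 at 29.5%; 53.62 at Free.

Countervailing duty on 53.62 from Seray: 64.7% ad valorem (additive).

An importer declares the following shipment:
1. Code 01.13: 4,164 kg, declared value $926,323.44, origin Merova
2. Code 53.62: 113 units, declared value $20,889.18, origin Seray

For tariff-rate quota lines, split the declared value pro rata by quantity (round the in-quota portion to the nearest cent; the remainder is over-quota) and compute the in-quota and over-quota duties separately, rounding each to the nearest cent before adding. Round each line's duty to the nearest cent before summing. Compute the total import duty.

Line 1 (01.13, Merova, 4,164 kg, $926,323.44):
Code 01.13 is under a tariff-rate quota (threshold 4,722 kg). Quantity 4,164 kg is within the quota, so the in-quota rate 9.5% applies to the full value.
Duty = $926,323.44 × 9.5% = $88,000.73.
Line 2 (53.62, Seray, 113 units, $20,889.18):
Base rate for 53.62 is 6% + $1.25/unit.
53.62 has an FTA preferential rate, but origin Seray is not Belara; base rate stands.
Additional duty on 53.62 from Seray: +64.7%. Applied ad valorem rate: 6% + 64.7% = 70.7%.
Duty = $20,889.18 × 70.7% + 113 × $1.25 = $14,909.90.
Total = $88,000.73 + $14,909.90 = $102,910.63.

$102,910.63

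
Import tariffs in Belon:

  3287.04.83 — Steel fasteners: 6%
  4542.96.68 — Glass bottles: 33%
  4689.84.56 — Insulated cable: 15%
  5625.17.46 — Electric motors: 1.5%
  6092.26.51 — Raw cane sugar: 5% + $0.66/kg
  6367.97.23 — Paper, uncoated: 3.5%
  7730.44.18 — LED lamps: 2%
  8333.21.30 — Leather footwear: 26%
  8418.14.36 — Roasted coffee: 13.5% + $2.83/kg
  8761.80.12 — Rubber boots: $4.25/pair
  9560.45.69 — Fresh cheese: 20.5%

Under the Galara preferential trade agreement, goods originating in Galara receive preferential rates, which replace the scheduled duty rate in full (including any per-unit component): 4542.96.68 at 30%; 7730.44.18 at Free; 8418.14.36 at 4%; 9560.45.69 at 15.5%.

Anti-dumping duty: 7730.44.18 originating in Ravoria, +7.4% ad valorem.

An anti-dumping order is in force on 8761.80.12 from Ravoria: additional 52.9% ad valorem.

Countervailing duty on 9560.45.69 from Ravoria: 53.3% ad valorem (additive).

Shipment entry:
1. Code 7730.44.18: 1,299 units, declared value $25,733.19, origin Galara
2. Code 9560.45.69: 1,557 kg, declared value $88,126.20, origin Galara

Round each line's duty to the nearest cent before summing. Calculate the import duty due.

Line 1 (7730.44.18, Galara, 1,299 units, $25,733.19):
Base rate for 7730.44.18 is 2%.
Origin Galara qualifies under the Belon–Galara agreement and 7730.44.18 is covered: preferential rate Free applies instead.
The additional-duty order on 7730.44.18 targets Ravoria, not Galara; it does not apply.
Duty = $25,733.19 × 0% = $0.00.
Line 2 (9560.45.69, Galara, 1,557 kg, $88,126.20):
Base rate for 9560.45.69 is 20.5%.
Origin Galara qualifies under the Belon–Galara agreement and 9560.45.69 is covered: preferential rate 15.5% applies instead.
The additional-duty order on 9560.45.69 targets Ravoria, not Galara; it does not apply.
Duty = $88,126.20 × 15.5% = $13,659.56.
Total = $0.00 + $13,659.56 = $13,659.56.

$13,659.56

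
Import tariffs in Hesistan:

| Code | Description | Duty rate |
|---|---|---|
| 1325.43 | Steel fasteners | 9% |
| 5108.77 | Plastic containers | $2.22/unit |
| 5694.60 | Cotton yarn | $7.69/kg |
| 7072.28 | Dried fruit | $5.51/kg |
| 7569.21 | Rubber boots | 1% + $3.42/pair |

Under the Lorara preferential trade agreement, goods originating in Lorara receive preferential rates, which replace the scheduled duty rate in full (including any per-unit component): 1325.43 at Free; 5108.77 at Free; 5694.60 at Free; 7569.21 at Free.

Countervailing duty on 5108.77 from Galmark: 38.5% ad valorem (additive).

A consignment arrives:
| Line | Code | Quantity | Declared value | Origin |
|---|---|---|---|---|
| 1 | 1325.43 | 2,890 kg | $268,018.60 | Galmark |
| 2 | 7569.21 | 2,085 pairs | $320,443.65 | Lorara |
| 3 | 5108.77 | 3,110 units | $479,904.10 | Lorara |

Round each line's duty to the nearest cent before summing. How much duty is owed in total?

Line 1 (1325.43, Galmark, 2,890 kg, $268,018.60):
Base rate for 1325.43 is 9%.
1325.43 has an FTA preferential rate, but origin Galmark is not Lorara; base rate stands.
Duty = $268,018.60 × 9% = $24,121.67.
Line 2 (7569.21, Lorara, 2,085 pairs, $320,443.65):
Base rate for 7569.21 is 1% + $3.42/pair.
Origin Lorara qualifies under the Hesistan–Lorara agreement and 7569.21 is covered: preferential rate Free applies instead.
Duty = $320,443.65 × 0% = $0.00.
Line 3 (5108.77, Lorara, 3,110 units, $479,904.10):
Base rate for 5108.77 is $2.22/unit.
Origin Lorara qualifies under the Hesistan–Lorara agreement and 5108.77 is covered: preferential rate Free applies instead.
The additional-duty order on 5108.77 targets Galmark, not Lorara; it does not apply.
Duty = $479,904.10 × 0% = $0.00.
Total = $24,121.67 + $0.00 + $0.00 = $24,121.67.

$24,121.67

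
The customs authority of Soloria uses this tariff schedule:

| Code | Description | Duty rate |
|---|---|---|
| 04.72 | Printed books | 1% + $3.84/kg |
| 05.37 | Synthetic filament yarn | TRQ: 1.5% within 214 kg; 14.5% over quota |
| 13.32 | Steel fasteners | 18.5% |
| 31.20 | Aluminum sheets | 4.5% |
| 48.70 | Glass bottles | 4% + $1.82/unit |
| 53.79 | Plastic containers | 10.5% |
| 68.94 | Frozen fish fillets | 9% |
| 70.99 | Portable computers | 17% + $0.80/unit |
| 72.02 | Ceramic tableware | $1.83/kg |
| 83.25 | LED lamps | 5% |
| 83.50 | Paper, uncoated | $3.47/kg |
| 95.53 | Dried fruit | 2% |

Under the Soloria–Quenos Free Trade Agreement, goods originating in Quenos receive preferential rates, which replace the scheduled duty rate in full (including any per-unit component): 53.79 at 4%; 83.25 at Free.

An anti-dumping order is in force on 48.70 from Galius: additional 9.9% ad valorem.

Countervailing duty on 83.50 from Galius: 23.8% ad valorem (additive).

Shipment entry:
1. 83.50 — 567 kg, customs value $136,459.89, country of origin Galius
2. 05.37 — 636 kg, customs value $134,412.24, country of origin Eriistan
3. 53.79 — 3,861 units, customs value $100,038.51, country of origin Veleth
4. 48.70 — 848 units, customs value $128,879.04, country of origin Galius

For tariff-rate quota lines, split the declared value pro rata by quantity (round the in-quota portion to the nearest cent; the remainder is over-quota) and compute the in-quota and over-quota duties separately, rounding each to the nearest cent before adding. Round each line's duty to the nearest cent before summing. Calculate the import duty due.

$78,016.82

Line 1 (83.50, Galius, 567 kg, $136,459.89):
Base rate for 83.50 is $3.47/kg.
Additional duty on 83.50 from Galius: +23.8% ad valorem. Applied ad valorem rate = 23.8%.
Duty = $136,459.89 × 23.8% + 567 × $3.47 = $34,444.94.
Line 2 (05.37, Eriistan, 636 kg, $134,412.24):
Code 05.37 is under a tariff-rate quota (threshold 214 kg). In-quota: 214 kg at 1.5%; over-quota: 422 kg at 14.5%.
Pro-rata value split: in-quota = $134,412.24 × 214/636 = $45,226.76; over-quota = $134,412.24 − $45,226.76 = $89,185.48.
In-quota duty = $45,226.76 × 1.5% = $678.40. Over-quota duty = $89,185.48 × 14.5% = $12,931.89.
Line duty = $678.40 + $12,931.89 = $13,610.29.
Line 3 (53.79, Veleth, 3,861 units, $100,038.51):
Base rate for 53.79 is 10.5%.
53.79 has an FTA preferential rate, but origin Veleth is not Quenos; base rate stands.
Duty = $100,038.51 × 10.5% = $10,504.04.
Line 4 (48.70, Galius, 848 units, $128,879.04):
Base rate for 48.70 is 4% + $1.82/unit.
Additional duty on 48.70 from Galius: +9.9%. Applied ad valorem rate: 4% + 9.9% = 13.9%.
Duty = $128,879.04 × 13.9% + 848 × $1.82 = $19,457.55.
Total = $34,444.94 + $13,610.29 + $10,504.04 + $19,457.55 = $78,016.82.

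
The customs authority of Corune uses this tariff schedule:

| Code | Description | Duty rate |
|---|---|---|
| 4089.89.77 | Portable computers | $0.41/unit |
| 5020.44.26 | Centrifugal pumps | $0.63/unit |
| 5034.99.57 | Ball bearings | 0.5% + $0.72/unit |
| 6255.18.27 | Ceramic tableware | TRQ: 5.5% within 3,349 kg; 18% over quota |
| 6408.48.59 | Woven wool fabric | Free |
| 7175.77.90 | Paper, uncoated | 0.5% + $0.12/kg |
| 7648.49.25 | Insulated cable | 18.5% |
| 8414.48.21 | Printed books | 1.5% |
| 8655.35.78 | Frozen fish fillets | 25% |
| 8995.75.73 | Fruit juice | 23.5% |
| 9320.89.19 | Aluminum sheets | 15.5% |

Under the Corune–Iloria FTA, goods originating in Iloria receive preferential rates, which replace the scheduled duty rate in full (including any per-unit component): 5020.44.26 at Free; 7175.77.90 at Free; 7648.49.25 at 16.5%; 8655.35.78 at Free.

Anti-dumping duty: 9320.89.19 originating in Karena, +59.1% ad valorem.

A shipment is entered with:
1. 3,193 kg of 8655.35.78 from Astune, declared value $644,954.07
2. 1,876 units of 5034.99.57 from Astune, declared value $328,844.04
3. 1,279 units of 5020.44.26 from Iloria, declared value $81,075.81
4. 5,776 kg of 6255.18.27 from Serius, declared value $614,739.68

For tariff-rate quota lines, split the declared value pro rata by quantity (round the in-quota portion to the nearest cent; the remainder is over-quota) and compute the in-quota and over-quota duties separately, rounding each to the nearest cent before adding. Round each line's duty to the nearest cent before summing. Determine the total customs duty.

$230,332.34

Line 1 (8655.35.78, Astune, 3,193 kg, $644,954.07):
Base rate for 8655.35.78 is 25%.
8655.35.78 has an FTA preferential rate, but origin Astune is not Iloria; base rate stands.
Duty = $644,954.07 × 25% = $161,238.52.
Line 2 (5034.99.57, Astune, 1,876 units, $328,844.04):
Base rate for 5034.99.57 is 0.5% + $0.72/unit.
Duty = $328,844.04 × 0.5% + 1,876 × $0.72 = $2,994.94.
Line 3 (5020.44.26, Iloria, 1,279 units, $81,075.81):
Base rate for 5020.44.26 is $0.63/unit.
Origin Iloria qualifies under the Corune–Iloria agreement and 5020.44.26 is covered: preferential rate Free applies instead.
Duty = $81,075.81 × 0% = $0.00.
Line 4 (6255.18.27, Serius, 5,776 kg, $614,739.68):
Code 6255.18.27 is under a tariff-rate quota (threshold 3,349 kg). In-quota: 3,349 kg at 5.5%; over-quota: 2,427 kg at 18%.
Pro-rata value split: in-quota = $614,739.68 × 3,349/5,776 = $356,434.07; over-quota = $614,739.68 − $356,434.07 = $258,305.61.
In-quota duty = $356,434.07 × 5.5% = $19,603.87. Over-quota duty = $258,305.61 × 18% = $46,495.01.
Line duty = $19,603.87 + $46,495.01 = $66,098.88.
Total = $161,238.52 + $2,994.94 + $0.00 + $66,098.88 = $230,332.34.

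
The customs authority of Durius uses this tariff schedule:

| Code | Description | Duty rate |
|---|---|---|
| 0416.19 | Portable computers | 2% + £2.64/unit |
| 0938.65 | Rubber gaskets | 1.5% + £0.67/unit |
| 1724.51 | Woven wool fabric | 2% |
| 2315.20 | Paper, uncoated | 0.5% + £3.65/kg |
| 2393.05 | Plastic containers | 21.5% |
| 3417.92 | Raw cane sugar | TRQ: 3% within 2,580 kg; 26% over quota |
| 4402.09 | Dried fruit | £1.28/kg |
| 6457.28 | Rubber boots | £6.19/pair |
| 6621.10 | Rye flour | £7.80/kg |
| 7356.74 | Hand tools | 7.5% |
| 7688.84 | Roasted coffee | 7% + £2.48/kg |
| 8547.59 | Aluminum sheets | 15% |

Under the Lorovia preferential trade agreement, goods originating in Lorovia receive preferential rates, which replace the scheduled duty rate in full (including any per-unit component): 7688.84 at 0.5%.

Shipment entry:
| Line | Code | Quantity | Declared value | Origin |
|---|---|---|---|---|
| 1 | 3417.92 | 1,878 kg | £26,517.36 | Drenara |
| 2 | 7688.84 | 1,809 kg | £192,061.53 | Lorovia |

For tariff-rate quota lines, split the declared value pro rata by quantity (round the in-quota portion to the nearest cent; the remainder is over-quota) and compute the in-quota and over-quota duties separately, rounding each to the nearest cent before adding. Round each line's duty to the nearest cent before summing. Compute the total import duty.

Line 1 (3417.92, Drenara, 1,878 kg, £26,517.36):
Code 3417.92 is under a tariff-rate quota (threshold 2,580 kg). Quantity 1,878 kg is within the quota, so the in-quota rate 3% applies to the full value.
Duty = £26,517.36 × 3% = £795.52.
Line 2 (7688.84, Lorovia, 1,809 kg, £192,061.53):
Base rate for 7688.84 is 7% + £2.48/kg.
Origin Lorovia qualifies under the Durius–Lorovia agreement and 7688.84 is covered: preferential rate 0.5% applies instead.
Duty = £192,061.53 × 0.5% = £960.31.
Total = £795.52 + £960.31 = £1,755.83.

£1,755.83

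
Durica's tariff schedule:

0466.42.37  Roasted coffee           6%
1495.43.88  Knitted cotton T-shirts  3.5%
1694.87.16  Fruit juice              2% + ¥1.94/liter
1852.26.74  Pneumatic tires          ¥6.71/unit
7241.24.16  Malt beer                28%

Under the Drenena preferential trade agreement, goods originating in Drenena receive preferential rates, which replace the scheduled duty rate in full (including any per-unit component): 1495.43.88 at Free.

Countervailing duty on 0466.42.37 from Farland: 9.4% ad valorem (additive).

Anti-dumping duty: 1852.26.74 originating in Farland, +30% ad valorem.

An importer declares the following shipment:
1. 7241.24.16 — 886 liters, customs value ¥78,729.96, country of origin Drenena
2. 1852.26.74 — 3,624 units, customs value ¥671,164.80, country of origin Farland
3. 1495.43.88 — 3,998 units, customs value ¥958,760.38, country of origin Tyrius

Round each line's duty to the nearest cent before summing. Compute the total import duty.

Line 1 (7241.24.16, Drenena, 886 liters, ¥78,729.96):
Base rate for 7241.24.16 is 28%.
Origin Drenena is the FTA partner but 7241.24.16 is not on the preference list; base rate stands.
Duty = ¥78,729.96 × 28% = ¥22,044.39.
Line 2 (1852.26.74, Farland, 3,624 units, ¥671,164.80):
Base rate for 1852.26.74 is ¥6.71/unit.
Additional duty on 1852.26.74 from Farland: +30% ad valorem. Applied ad valorem rate = 30%.
Duty = ¥671,164.80 × 30% + 3,624 × ¥6.71 = ¥225,666.48.
Line 3 (1495.43.88, Tyrius, 3,998 units, ¥958,760.38):
Base rate for 1495.43.88 is 3.5%.
1495.43.88 has an FTA preferential rate, but origin Tyrius is not Drenena; base rate stands.
Duty = ¥958,760.38 × 3.5% = ¥33,556.61.
Total = ¥22,044.39 + ¥225,666.48 + ¥33,556.61 = ¥281,267.48.

¥281,267.48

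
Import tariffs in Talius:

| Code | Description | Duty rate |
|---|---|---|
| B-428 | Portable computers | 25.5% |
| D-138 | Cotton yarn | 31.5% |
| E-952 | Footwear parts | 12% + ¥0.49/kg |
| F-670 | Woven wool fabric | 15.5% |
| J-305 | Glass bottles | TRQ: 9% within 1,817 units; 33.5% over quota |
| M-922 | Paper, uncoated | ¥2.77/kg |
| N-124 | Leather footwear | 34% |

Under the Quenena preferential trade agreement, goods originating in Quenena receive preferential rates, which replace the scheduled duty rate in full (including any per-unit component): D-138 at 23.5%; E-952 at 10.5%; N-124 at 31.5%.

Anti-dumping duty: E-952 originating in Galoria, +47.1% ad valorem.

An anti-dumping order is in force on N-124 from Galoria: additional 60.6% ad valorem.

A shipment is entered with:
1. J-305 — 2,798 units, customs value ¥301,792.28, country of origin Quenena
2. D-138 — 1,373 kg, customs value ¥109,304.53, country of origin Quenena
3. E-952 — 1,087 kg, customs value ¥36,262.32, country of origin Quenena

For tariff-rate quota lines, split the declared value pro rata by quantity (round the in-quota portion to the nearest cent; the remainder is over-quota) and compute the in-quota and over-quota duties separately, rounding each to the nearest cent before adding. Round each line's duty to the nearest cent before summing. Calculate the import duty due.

Line 1 (J-305, Quenena, 2,798 units, ¥301,792.28):
Code J-305 is under a tariff-rate quota (threshold 1,817 units). In-quota: 1,817 units at 9%; over-quota: 981 units at 33.5%.
Pro-rata value split: in-quota = ¥301,792.28 × 1,817/2,798 = ¥195,981.62; over-quota = ¥301,792.28 − ¥195,981.62 = ¥105,810.66.
In-quota duty = ¥195,981.62 × 9% = ¥17,638.35. Over-quota duty = ¥105,810.66 × 33.5% = ¥35,446.57.
Line duty = ¥17,638.35 + ¥35,446.57 = ¥53,084.92.
Line 2 (D-138, Quenena, 1,373 kg, ¥109,304.53):
Base rate for D-138 is 31.5%.
Origin Quenena qualifies under the Talius–Quenena agreement and D-138 is covered: preferential rate 23.5% applies instead.
Duty = ¥109,304.53 × 23.5% = ¥25,686.56.
Line 3 (E-952, Quenena, 1,087 kg, ¥36,262.32):
Base rate for E-952 is 12% + ¥0.49/kg.
Origin Quenena qualifies under the Talius–Quenena agreement and E-952 is covered: preferential rate 10.5% applies instead.
The additional-duty order on E-952 targets Galoria, not Quenena; it does not apply.
Duty = ¥36,262.32 × 10.5% = ¥3,807.54.
Total = ¥53,084.92 + ¥25,686.56 + ¥3,807.54 = ¥82,579.02.

¥82,579.02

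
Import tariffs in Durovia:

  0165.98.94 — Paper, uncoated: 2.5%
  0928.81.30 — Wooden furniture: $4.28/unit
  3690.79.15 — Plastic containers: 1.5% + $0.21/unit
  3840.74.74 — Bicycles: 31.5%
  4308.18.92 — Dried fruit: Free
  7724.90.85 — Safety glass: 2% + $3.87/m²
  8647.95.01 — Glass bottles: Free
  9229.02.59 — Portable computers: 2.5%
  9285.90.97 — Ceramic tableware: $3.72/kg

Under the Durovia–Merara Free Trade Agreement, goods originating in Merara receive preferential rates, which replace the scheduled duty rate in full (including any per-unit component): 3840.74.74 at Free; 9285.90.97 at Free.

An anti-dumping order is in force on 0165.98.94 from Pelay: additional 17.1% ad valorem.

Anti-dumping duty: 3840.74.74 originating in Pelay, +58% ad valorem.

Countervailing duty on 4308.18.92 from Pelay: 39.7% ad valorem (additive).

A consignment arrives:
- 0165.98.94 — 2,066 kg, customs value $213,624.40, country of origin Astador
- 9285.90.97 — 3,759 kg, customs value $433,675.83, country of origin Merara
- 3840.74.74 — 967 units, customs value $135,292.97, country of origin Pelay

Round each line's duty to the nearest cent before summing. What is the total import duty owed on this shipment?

Line 1 (0165.98.94, Astador, 2,066 kg, $213,624.40):
Base rate for 0165.98.94 is 2.5%.
The additional-duty order on 0165.98.94 targets Pelay, not Astador; it does not apply.
Duty = $213,624.40 × 2.5% = $5,340.61.
Line 2 (9285.90.97, Merara, 3,759 kg, $433,675.83):
Base rate for 9285.90.97 is $3.72/kg.
Origin Merara qualifies under the Durovia–Merara agreement and 9285.90.97 is covered: preferential rate Free applies instead.
Duty = $433,675.83 × 0% = $0.00.
Line 3 (3840.74.74, Pelay, 967 units, $135,292.97):
Base rate for 3840.74.74 is 31.5%.
3840.74.74 has an FTA preferential rate, but origin Pelay is not Merara; base rate stands.
Additional duty on 3840.74.74 from Pelay: +58%. Applied ad valorem rate: 31.5% + 58% = 89.5%.
Duty = $135,292.97 × 89.5% = $121,087.21.
Total = $5,340.61 + $0.00 + $121,087.21 = $126,427.82.

$126,427.82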